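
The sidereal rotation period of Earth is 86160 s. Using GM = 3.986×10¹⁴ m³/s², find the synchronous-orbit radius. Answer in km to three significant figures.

A synchronous orbit has period T, so by Kepler's third law a = (μT²/4π²)^(1/3).
μT²/4π² = 3.986×10¹⁴ × (8.616×10⁴)² / 39.48 = 7.495×10²² m³.
a = 4.216×10⁷ m = 42163 km.

r_sync ≈ 42200 km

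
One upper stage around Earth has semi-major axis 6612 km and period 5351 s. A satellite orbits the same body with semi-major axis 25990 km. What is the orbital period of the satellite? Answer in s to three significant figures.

T₂ ≈ 41700 s

Kepler's third law: T² ∝ a³, so T₂ = T₁ (a₂/a₁)^(3/2).
a₂/a₁ = 3.931, (a₂/a₁)^(3/2) = 7.793.
T₂ = 5351 × 7.793 = 41700 s.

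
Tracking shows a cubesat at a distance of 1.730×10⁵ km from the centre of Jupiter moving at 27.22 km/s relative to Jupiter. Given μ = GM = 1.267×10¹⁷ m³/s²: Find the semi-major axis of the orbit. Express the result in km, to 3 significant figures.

r = 1.730×10⁸ m.
Specific orbital energy ε = v²/2 − μ/r = (27220)²/2 − 1.267×10¹⁷/1.730×10⁸ = -3.619×10⁸ J/kg.
Since ε = −μ/(2a), a = −μ/(2ε) = 1.750×10⁸ m = 1.7505×10⁵ km.

a ≈ 1.75×10⁵ km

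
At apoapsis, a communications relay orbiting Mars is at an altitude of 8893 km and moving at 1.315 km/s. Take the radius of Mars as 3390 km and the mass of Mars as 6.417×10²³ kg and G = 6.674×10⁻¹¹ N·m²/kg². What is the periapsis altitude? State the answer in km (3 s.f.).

μ = GM = 6.674×10⁻¹¹ × 6.417×10²³ = 4.283×10¹³ m³/s².
r_a = 3390 + 8893 = 12283 km = 1.228×10⁷ m.
Specific energy ε = v²/2 − μ/r = -2.622×10⁶ J/kg, so a = −μ/(2ε) = 8.167×10⁶ m.
The apsides satisfy r_p + r_a = 2a, so the periapsis radius is 2a − r_a = 4.050×10⁶ m = 4050.2 km.
Periapsis altitude = 4050.2 − 3390 = 660.23 km.

periapsis altitude ≈ 660 km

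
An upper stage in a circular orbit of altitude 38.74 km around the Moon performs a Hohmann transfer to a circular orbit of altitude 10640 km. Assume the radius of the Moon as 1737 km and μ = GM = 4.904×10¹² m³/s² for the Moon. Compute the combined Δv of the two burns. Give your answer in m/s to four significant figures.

Δv_total ≈ 850.1 m/s

r₁ = 1737 + 38.74 = 1775.7 km = 1.7757×10⁶ m.
r₂ = 1737 + 10640 = 12377 km = 1.2377×10⁷ m.
Transfer ellipse a_t = (r₁ + r₂)/2 = 7.076×10⁶ m.
At r₁: circular v_c1 = √(μ/r₁) = 1662 m/s; transfer-perilune v_p = √[μ(2/r₁ − 1/a_t)] = 2198 m/s.
Δv₁ = v_p − v_c1 = 536.0 m/s.
At r₂: circular v_c2 = √(μ/r₂) = 629.5 m/s; transfer-apolune v_a = √[μ(2/r₂ − 1/a_t)] = 315.3 m/s.
Δv₂ = v_c2 − v_a = 314.1 m/s.
Total Δv = Δv₁ + Δv₂ = 850.1 m/s.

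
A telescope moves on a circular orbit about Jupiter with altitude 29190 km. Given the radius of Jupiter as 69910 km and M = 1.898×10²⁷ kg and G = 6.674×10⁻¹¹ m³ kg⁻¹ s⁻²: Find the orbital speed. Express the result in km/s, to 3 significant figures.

v ≈ 35.8 km/s

μ = GM = 6.674×10⁻¹¹ × 1.898×10²⁷ = 1.267×10¹⁷ m³/s².
r = 69910 + 29190 = 99100 km = 9.9100×10⁷ m.
For a circular orbit v = √(μ/r) = √(1.267×10¹⁷ / 9.910×10⁷) = √(1.278×10⁹) = 35750 m/s.
That is 35.75 km/s.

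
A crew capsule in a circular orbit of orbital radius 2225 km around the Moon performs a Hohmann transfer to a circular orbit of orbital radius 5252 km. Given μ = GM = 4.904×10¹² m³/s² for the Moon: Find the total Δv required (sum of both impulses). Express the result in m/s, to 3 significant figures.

Δv_total ≈ 496 m/s

r₁ = 2225 km = 2.225×10⁶ m.
r₂ = 5252 km = 5.252×10⁶ m.
Transfer ellipse a_t = (r₁ + r₂)/2 = 3.738×10⁶ m.
At r₁: circular v_c1 = √(μ/r₁) = 1485 m/s; transfer-perilune v_p = √[μ(2/r₁ − 1/a_t)] = 1760 m/s.
Δv₁ = v_p − v_c1 = 275.0 m/s.
At r₂: circular v_c2 = √(μ/r₂) = 966.3 m/s; transfer-apolune v_a = √[μ(2/r₂ − 1/a_t)] = 745.5 m/s.
Δv₂ = v_c2 − v_a = 220.8 m/s.
Total Δv = Δv₁ + Δv₂ = 495.9 m/s.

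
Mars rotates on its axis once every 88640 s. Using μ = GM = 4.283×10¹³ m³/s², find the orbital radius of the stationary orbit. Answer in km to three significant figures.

r_sync ≈ 20400 km

A synchronous orbit has period T, so by Kepler's third law a = (μT²/4π²)^(1/3).
μT²/4π² = 4.283×10¹³ × (8.864×10⁴)² / 39.48 = 8.524×10²¹ m³.
a = 2.043×10⁷ m = 20428 km.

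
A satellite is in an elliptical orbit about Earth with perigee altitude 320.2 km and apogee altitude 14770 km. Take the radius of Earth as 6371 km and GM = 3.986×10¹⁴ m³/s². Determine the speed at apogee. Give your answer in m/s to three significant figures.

v ≈ 3010 m/s

r_p = 6371 + 320.2 = 6691.2 km = 6.6912×10⁶ m.
r_a = 6371 + 14770 = 21141 km = 2.1141×10⁷ m.
Semi-major axis a = (r_p + r_a)/2 = 13916 km = 1.392×10⁷ m.
Vis-viva: v² = μ(2/r − 1/a) = 3.986×10¹⁴ × (9.460×10⁻⁸ − 7.186×10⁻⁸) = 9.066×10⁶ m²/s².
v = 3011 m/s.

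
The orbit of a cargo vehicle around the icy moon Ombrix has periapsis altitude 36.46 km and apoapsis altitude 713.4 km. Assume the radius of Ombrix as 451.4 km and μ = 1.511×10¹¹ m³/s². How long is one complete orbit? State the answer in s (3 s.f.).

r_p = 451.4 + 36.46 = 487.86 km = 4.8786×10⁵ m.
r_a = 451.4 + 713.4 = 1164.8 km = 1.1648×10⁶ m.
Semi-major axis a = (r_p + r_a)/2 = (487.86 + 1164.8)/2 = 826.33 km = 8.263×10⁵ m.
By Kepler's third law T = 2π√(a³/μ) = 2π × 1.932×10³ = 1.214×10⁴ s.

T ≈ 12100 s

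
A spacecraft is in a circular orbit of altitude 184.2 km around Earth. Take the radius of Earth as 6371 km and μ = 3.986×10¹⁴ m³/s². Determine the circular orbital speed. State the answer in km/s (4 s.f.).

r = 6371 + 184.2 = 6555.2 km = 6.5552×10⁶ m.
For a circular orbit v = √(μ/r) = √(3.986×10¹⁴ / 6.555×10⁶) = √(6.081×10⁷) = 7798 m/s.
That is 7.798 km/s.

v ≈ 7.798 km/s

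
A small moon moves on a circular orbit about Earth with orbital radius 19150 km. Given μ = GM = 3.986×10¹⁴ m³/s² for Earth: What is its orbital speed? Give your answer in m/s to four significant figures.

v ≈ 4562 m/s

r = 19150 km = 1.915×10⁷ m.
For a circular orbit v = √(μ/r) = √(3.986×10¹⁴ / 1.915×10⁷) = √(2.081×10⁷) = 4562 m/s.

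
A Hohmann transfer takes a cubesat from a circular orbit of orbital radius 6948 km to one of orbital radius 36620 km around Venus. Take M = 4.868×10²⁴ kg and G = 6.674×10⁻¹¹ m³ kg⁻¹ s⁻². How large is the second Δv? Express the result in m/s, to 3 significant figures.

Δv ≈ 1300 m/s

μ = GM = 6.674×10⁻¹¹ × 4.868×10²⁴ = 3.249×10¹⁴ m³/s².
r₁ = 6948 km = 6.948×10⁶ m.
r₂ = 36620 km = 3.662×10⁷ m.
Transfer ellipse a_t = (r₁ + r₂)/2 = 2.178×10⁷ m.
At r₁: circular v_c1 = √(μ/r₁) = 6838 m/s; transfer-periapsis v_p = √[μ(2/r₁ − 1/a_t)] = 8866 m/s.
At r₂: circular v_c2 = √(μ/r₂) = 2979 m/s; transfer-apoapsis v_a = √[μ(2/r₂ − 1/a_t)] = 1682 m/s.
Δv₂ = v_c2 − v_a = 1296 m/s.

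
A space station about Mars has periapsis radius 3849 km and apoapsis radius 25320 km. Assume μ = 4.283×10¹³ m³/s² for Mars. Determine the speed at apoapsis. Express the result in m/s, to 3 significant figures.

Semi-major axis a = (r_p + r_a)/2 = 14584 km = 1.458×10⁷ m.
Vis-viva: v² = μ(2/r − 1/a) = 4.283×10¹³ × (7.899×10⁻⁸ − 6.857×10⁻⁸) = 4.464×10⁵ m²/s².
v = 668.1 m/s.

v ≈ 668 m/s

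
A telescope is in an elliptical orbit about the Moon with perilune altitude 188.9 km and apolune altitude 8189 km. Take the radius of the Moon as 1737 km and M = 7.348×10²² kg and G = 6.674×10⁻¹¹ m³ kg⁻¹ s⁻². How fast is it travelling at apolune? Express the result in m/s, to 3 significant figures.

v ≈ 401 m/s

μ = GM = 6.674×10⁻¹¹ × 7.348×10²² = 4.904×10¹² m³/s².
r_p = 1737 + 188.9 = 1925.9 km = 1.9259×10⁶ m.
r_a = 1737 + 8189 = 9926.0 km = 9.9260×10⁶ m.
Semi-major axis a = (r_p + r_a)/2 = 5925.9 km = 5.926×10⁶ m.
Vis-viva: v² = μ(2/r − 1/a) = 4.904×10¹² × (2.015×10⁻⁷ − 1.687×10⁻⁷) = 1.606×10⁵ m²/s².
v = 400.7 m/s.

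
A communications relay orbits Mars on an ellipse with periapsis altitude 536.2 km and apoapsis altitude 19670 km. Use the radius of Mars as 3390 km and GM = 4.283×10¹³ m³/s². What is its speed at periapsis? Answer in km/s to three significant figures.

v ≈ 4.32 km/s

r_p = 3390 + 536.2 = 3926.2 km = 3.9262×10⁶ m.
r_a = 3390 + 19670 = 23060 km = 2.3060×10⁷ m.
Semi-major axis a = (r_p + r_a)/2 = 13493 km = 1.349×10⁷ m.
Vis-viva: v² = μ(2/r − 1/a) = 4.283×10¹³ × (5.094×10⁻⁷ − 7.411×10⁻⁸) = 1.864×10⁷ m²/s².
v = 4318 m/s = 4.318 km/s.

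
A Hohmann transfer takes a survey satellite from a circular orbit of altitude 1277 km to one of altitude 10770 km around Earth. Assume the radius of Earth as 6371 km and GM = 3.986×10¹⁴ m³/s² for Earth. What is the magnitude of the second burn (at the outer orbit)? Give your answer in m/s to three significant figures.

Δv ≈ 1030 m/s

r₁ = 6371 + 1277 = 7648.0 km = 7.6480×10⁶ m.
r₂ = 6371 + 10770 = 17141 km = 1.7141×10⁷ m.
Transfer ellipse a_t = (r₁ + r₂)/2 = 1.239×10⁷ m.
At r₁: circular v_c1 = √(μ/r₁) = 7219 m/s; transfer-perigee v_p = √[μ(2/r₁ − 1/a_t)] = 8490 m/s.
At r₂: circular v_c2 = √(μ/r₂) = 4822 m/s; transfer-apogee v_a = √[μ(2/r₂ − 1/a_t)] = 3788 m/s.
Δv₂ = v_c2 − v_a = 1034 m/s.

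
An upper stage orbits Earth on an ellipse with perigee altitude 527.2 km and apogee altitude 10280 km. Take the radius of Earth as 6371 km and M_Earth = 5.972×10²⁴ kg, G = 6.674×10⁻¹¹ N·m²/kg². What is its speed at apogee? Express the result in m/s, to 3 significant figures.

v ≈ 3740 m/s

μ = GM = 6.674×10⁻¹¹ × 5.972×10²⁴ = 3.986×10¹⁴ m³/s².
r_p = 6371 + 527.2 = 6898.2 km = 6.8982×10⁶ m.
r_a = 6371 + 10280 = 16651 km = 1.6651×10⁷ m.
Semi-major axis a = (r_p + r_a)/2 = 11775 km = 1.177×10⁷ m.
Vis-viva: v² = μ(2/r − 1/a) = 3.986×10¹⁴ × (1.201×10⁻⁷ − 8.493×10⁻⁸) = 1.402×10⁷ m²/s².
v = 3745 m/s.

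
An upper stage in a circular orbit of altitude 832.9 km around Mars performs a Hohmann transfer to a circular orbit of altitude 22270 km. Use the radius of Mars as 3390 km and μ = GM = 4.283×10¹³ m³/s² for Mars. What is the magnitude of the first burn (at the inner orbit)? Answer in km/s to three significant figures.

Δv ≈ 0.989 km/s

r₁ = 3390 + 832.9 = 4222.9 km = 4.2229×10⁶ m.
r₂ = 3390 + 22270 = 25660 km = 2.5660×10⁷ m.
Transfer ellipse a_t = (r₁ + r₂)/2 = 1.494×10⁷ m.
At r₁: circular v_c1 = √(μ/r₁) = 3185 m/s; transfer-periapsis v_p = √[μ(2/r₁ − 1/a_t)] = 4174 m/s.
Δv₁ = v_p − v_c1 = 988.8 m/s.
= 0.9888 km/s.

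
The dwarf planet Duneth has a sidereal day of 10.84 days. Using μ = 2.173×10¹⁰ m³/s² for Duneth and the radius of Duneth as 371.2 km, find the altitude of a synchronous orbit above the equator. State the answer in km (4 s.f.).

h_sync ≈ 7474 km

T = 10.84 days = 9.366×10⁵ s.
A synchronous orbit has period T, so by Kepler's third law a = (μT²/4π²)^(1/3).
μT²/4π² = 2.173×10¹⁰ × (9.366×10⁵)² / 39.48 = 4.828×10²⁰ m³.
a = 7.845×10⁶ m = 7845.0 km.
Altitude h = a − R = 7845.0 − 371.2 = 7473.8 km.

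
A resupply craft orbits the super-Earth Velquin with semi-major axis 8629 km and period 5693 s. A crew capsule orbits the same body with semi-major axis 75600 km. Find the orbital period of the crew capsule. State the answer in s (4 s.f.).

T₂ ≈ 1.476×10⁵ s

Kepler's third law: T² ∝ a³, so T₂ = T₁ (a₂/a₁)^(3/2).
a₂/a₁ = 8.761, (a₂/a₁)^(3/2) = 25.93.
T₂ = 5693 × 25.93 = 1.476×10⁵ s.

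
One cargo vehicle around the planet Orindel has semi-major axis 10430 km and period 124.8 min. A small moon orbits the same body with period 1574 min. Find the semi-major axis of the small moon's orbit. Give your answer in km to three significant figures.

a₂ ≈ 56500 km

Kepler's third law: a³ ∝ T², so a₂ = a₁ (T₂/T₁)^(2/3).
T₂/T₁ = 12.61, (T₂/T₁)^(2/3) = 5.418.
a₂ = 10430 × 5.418 = 56510 km.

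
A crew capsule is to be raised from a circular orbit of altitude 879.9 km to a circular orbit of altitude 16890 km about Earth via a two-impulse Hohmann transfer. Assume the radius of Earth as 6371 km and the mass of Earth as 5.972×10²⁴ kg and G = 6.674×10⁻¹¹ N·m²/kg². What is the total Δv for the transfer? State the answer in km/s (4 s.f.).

μ = GM = 6.674×10⁻¹¹ × 5.972×10²⁴ = 3.986×10¹⁴ m³/s².
r₁ = 6371 + 879.9 = 7250.9 km = 7.2509×10⁶ m.
r₂ = 6371 + 16890 = 23261 km = 2.3261×10⁷ m.
Transfer ellipse a_t = (r₁ + r₂)/2 = 1.526×10⁷ m.
At r₁: circular v_c1 = √(μ/r₁) = 7414 m/s; transfer-perigee v_p = √[μ(2/r₁ − 1/a_t)] = 9155 m/s.
Δv₁ = v_p − v_c1 = 1741 m/s.
At r₂: circular v_c2 = √(μ/r₂) = 4139 m/s; transfer-apogee v_a = √[μ(2/r₂ − 1/a_t)] = 2854 m/s.
Δv₂ = v_c2 − v_a = 1286 m/s.
Total Δv = Δv₁ + Δv₂ = 3026 m/s = 3.026 km/s.

Δv_total ≈ 3.026 km/s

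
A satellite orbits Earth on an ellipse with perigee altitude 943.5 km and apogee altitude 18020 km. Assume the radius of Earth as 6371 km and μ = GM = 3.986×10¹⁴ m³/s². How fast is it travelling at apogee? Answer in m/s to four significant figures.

r_p = 6371 + 943.5 = 7314.5 km = 7.3145×10⁶ m.
r_a = 6371 + 18020 = 24391 km = 2.4391×10⁷ m.
Semi-major axis a = (r_p + r_a)/2 = 15853 km = 1.585×10⁷ m.
Vis-viva: v² = μ(2/r − 1/a) = 3.986×10¹⁴ × (8.200×10⁻⁸ − 6.308×10⁻⁸) = 7.540×10⁶ m²/s².
v = 2746 m/s.

v ≈ 2746 m/s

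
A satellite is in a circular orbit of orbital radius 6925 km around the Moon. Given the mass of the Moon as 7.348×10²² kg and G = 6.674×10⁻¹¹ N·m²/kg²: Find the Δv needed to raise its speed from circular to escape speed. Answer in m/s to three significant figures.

μ = GM = 6.674×10⁻¹¹ × 7.348×10²² = 4.904×10¹² m³/s².
r = 6925 km = 6.925×10⁶ m.
Circular speed v_c = √(μ/r) = 841.5 m/s.
Escape speed v_esc = √(2μ/r) = √2 × v_c = 1190 m/s.
Δv = v_esc − v_c = 348.6 m/s.

Δv ≈ 349 m/s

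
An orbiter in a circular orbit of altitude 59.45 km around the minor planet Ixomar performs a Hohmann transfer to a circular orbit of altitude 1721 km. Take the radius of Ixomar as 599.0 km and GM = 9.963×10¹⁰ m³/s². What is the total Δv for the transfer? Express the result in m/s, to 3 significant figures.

r₁ = 599.0 + 59.45 = 658.45 km = 6.5845×10⁵ m.
r₂ = 599.0 + 1721 = 2320.0 km = 2.3200×10⁶ m.
Transfer ellipse a_t = (r₁ + r₂)/2 = 1.489×10⁶ m.
At r₁: circular v_c1 = √(μ/r₁) = 389.0 m/s; transfer-periapsis v_p = √[μ(2/r₁ − 1/a_t)] = 485.5 m/s.
Δv₁ = v_p − v_c1 = 96.52 m/s.
At r₂: circular v_c2 = √(μ/r₂) = 207.2 m/s; transfer-apoapsis v_a = √[μ(2/r₂ − 1/a_t)] = 137.8 m/s.
Δv₂ = v_c2 − v_a = 69.43 m/s.
Total Δv = Δv₁ + Δv₂ = 166.0 m/s.

Δv_total ≈ 166 m/s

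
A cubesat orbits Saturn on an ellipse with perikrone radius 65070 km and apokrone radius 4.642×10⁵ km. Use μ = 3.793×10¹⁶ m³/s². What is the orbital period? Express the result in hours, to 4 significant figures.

Semi-major axis a = (r_p + r_a)/2 = (65070 + 4.6420×10⁵)/2 = 2.6464×10⁵ km = 2.646×10⁸ m.
By Kepler's third law T = 2π√(a³/μ) = 2π × 2.210×10⁴ = 1.389×10⁵ s.
= 38.58 hours.

T ≈ 38.58 hours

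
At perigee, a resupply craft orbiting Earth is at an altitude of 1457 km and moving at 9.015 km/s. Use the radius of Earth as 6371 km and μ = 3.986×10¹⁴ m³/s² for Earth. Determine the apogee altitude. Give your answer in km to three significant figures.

r_p = 6371 + 1457 = 7828.0 km = 7.828×10⁶ m.
Specific energy ε = v²/2 − μ/r = -1.028×10⁷ J/kg, so a = −μ/(2ε) = 1.938×10⁷ m.
The apsides satisfy r_p + r_a = 2a, so the apogee radius is 2a − r_p = 3.093×10⁷ m = 30929 km.
Apogee altitude = 30929 − 6371 = 24558 km.

apogee altitude ≈ 24600 km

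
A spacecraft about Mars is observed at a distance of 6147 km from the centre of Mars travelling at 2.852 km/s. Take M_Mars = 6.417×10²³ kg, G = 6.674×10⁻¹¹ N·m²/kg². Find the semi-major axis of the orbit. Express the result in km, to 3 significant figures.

a ≈ 7380 km

μ = GM = 6.674×10⁻¹¹ × 6.417×10²³ = 4.283×10¹³ m³/s².
r = 6.147×10⁶ m.
Vis-viva rearranged: 1/a = 2/r − v²/μ = 3.254×10⁻⁷ − 1.899×10⁻⁷ = 1.354×10⁻⁷ m⁻¹.
a = 7.383×10⁶ m = 7383.5 km.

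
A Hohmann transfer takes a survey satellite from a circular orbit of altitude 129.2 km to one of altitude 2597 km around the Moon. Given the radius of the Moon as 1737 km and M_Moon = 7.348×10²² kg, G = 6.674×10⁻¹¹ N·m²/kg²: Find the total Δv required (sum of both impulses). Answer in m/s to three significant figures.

μ = GM = 6.674×10⁻¹¹ × 7.348×10²² = 4.904×10¹² m³/s².
r₁ = 1737 + 129.2 = 1866.2 km = 1.8662×10⁶ m.
r₂ = 1737 + 2597 = 4334.0 km = 4.3340×10⁶ m.
Transfer ellipse a_t = (r₁ + r₂)/2 = 3.100×10⁶ m.
At r₁: circular v_c1 = √(μ/r₁) = 1621 m/s; transfer-perilune v_p = √[μ(2/r₁ − 1/a_t)] = 1917 m/s.
Δv₁ = v_p − v_c1 = 295.6 m/s.
At r₂: circular v_c2 = √(μ/r₂) = 1064 m/s; transfer-apolune v_a = √[μ(2/r₂ − 1/a_t)] = 825.3 m/s.
Δv₂ = v_c2 − v_a = 238.4 m/s.
Total Δv = Δv₁ + Δv₂ = 534.1 m/s.

Δv_total ≈ 534 m/s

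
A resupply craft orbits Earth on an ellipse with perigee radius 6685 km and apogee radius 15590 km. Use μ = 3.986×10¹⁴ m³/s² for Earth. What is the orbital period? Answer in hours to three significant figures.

Semi-major axis a = (r_p + r_a)/2 = (6685.0 + 15590)/2 = 11138 km = 1.114×10⁷ m.
By Kepler's third law T = 2π√(a³/μ) = 2π × 1.862×10³ = 1.170×10⁴ s.
= 3.249 hours.

T ≈ 3.25 hours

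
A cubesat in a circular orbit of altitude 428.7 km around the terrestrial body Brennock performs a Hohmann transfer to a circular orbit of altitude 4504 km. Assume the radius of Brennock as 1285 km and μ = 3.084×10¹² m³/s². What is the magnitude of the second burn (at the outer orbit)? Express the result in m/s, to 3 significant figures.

Δv ≈ 237 m/s

r₁ = 1285 + 428.7 = 1713.7 km = 1.7137×10⁶ m.
r₂ = 1285 + 4504 = 5789.0 km = 5.7890×10⁶ m.
Transfer ellipse a_t = (r₁ + r₂)/2 = 3.751×10⁶ m.
At r₁: circular v_c1 = √(μ/r₁) = 1341 m/s; transfer-periapsis v_p = √[μ(2/r₁ − 1/a_t)] = 1666 m/s.
At r₂: circular v_c2 = √(μ/r₂) = 729.9 m/s; transfer-apoapsis v_a = √[μ(2/r₂ − 1/a_t)] = 493.3 m/s.
Δv₂ = v_c2 − v_a = 236.6 m/s.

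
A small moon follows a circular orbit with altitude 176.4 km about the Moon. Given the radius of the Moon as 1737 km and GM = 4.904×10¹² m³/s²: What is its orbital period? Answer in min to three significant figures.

r = 1737 + 176.4 = 1913.4 km = 1.9134×10⁶ m.
Kepler's third law: T = 2π√(r³/μ) = 2π√((1.913×10⁶)³ / 4.904×10¹²).
r³/μ = 1.428×10⁶ s², so T = 2π × 1.195×10³ = 7.510×10³ s.
Converting: 7.510×10³ s ÷ 60.00 = 125.2 min.

T ≈ 125 min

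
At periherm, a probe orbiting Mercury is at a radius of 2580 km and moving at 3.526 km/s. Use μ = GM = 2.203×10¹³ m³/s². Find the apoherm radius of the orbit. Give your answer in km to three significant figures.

apoherm radius ≈ 6910 km

r_p = 2.580×10⁶ m.
Specific energy ε = v²/2 − μ/r = -2.322×10⁶ J/kg, so a = −μ/(2ε) = 4.743×10⁶ m.
The apsides satisfy r_p + r_a = 2a, so the apoherm radius is 2a − r_p = 6.906×10⁶ m = 6905.8 km.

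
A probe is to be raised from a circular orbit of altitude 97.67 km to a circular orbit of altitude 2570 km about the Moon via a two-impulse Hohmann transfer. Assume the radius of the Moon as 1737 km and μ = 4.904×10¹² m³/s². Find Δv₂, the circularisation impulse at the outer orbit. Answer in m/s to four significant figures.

Δv ≈ 242.3 m/s

r₁ = 1737 + 97.67 = 1834.7 km = 1.8347×10⁶ m.
r₂ = 1737 + 2570 = 4307.0 km = 4.3070×10⁶ m.
Transfer ellipse a_t = (r₁ + r₂)/2 = 3.071×10⁶ m.
At r₁: circular v_c1 = √(μ/r₁) = 1635 m/s; transfer-perilune v_p = √[μ(2/r₁ − 1/a_t)] = 1936 m/s.
At r₂: circular v_c2 = √(μ/r₂) = 1067 m/s; transfer-apolune v_a = √[μ(2/r₂ − 1/a_t)] = 824.8 m/s.
Δv₂ = v_c2 − v_a = 242.3 m/s.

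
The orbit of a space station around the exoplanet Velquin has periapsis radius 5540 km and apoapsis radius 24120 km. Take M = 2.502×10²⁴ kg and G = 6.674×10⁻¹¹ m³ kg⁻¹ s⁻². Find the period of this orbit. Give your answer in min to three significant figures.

T ≈ 463 min

μ = GM = 6.674×10⁻¹¹ × 2.502×10²⁴ = 1.670×10¹⁴ m³/s².
Semi-major axis a = (r_p + r_a)/2 = (5540.0 + 24120)/2 = 14830 km = 1.483×10⁷ m.
By Kepler's third law T = 2π√(a³/μ) = 2π × 4.420×10³ = 2.777×10⁴ s.
= 462.8 min.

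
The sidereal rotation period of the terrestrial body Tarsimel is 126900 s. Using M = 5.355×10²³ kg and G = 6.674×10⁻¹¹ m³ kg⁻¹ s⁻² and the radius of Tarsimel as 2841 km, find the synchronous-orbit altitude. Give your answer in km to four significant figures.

h_sync ≈ 21590 km

μ = GM = 6.674×10⁻¹¹ × 5.355×10²³ = 3.574×10¹³ m³/s².
A synchronous orbit has period T, so by Kepler's third law a = (μT²/4π²)^(1/3).
μT²/4π² = 3.574×10¹³ × (1.269×10⁵)² / 39.48 = 1.458×10²² m³.
a = 2.443×10⁷ m = 24429 km.
Altitude h = a − R = 24429 − 2841 = 21588 km.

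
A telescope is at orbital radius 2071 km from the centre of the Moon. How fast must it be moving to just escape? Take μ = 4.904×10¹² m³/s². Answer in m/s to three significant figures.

v_esc ≈ 2180 m/s

r = 2071 km = 2.071×10⁶ m.
Escape speed v_esc = √(2μ/r) = √(2 × 4.904×10¹² / 2.071×10⁶) = √(4.736×10⁶) = 2176 m/s.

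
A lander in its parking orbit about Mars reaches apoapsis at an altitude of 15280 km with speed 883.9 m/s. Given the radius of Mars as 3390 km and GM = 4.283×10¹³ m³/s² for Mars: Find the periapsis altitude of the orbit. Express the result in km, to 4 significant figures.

r_a = 3390 + 15280 = 18670 km = 1.867×10⁷ m.
Specific energy ε = v²/2 − μ/r = -1.903×10⁶ J/kg, so a = −μ/(2ε) = 1.125×10⁷ m.
The apsides satisfy r_p + r_a = 2a, so the periapsis radius is 2a − r_a = 3.832×10⁶ m = 3831.7 km.
Periapsis altitude = 3831.7 − 3390 = 441.66 km.

periapsis altitude ≈ 441.7 km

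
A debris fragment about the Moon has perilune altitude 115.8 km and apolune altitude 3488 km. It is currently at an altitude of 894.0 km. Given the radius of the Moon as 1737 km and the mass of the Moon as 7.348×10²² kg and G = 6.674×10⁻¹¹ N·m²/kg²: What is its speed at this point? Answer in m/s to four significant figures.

v ≈ 1530 m/s

μ = GM = 6.674×10⁻¹¹ × 7.348×10²² = 4.904×10¹² m³/s².
r_p = 1737 + 115.8 = 1852.8 km = 1.8528×10⁶ m.
r_a = 1737 + 3488 = 5225.0 km = 5.2250×10⁶ m.
r = 1737 + 894.0 = 2631.0 km = 2.631×10⁶ m.
Semi-major axis a = (r_p + r_a)/2 = 3538.9 km = 3.539×10⁶ m.
Vis-viva: v² = μ(2/r − 1/a) = 4.904×10¹² × (7.602×10⁻⁷ − 2.826×10⁻⁷) = 2.342×10⁶ m²/s².
v = 1530 m/s.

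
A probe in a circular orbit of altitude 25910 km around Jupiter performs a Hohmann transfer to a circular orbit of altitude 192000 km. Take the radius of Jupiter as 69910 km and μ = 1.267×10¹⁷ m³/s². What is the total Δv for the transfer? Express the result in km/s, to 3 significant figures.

r₁ = 69910 + 25910 = 95820 km = 9.5820×10⁷ m.
r₂ = 69910 + 192000 = 261910 km = 2.6191×10⁸ m.
Transfer ellipse a_t = (r₁ + r₂)/2 = 1.789×10⁸ m.
At r₁: circular v_c1 = √(μ/r₁) = 36360 m/s; transfer-perijove v_p = √[μ(2/r₁ − 1/a_t)] = 44000 m/s.
Δv₁ = v_p − v_c1 = 7639 m/s.
At r₂: circular v_c2 = √(μ/r₂) = 21990 m/s; transfer-apojove v_a = √[μ(2/r₂ − 1/a_t)] = 16100 m/s.
Δv₂ = v_c2 − v_a = 5896 m/s.
Total Δv = Δv₁ + Δv₂ = 13540 m/s = 13.54 km/s.

Δv_total ≈ 13.5 km/s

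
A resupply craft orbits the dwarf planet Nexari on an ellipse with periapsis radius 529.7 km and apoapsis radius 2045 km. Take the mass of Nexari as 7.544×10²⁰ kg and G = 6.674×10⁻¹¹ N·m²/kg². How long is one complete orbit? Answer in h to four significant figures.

μ = GM = 6.674×10⁻¹¹ × 7.544×10²⁰ = 5.035×10¹⁰ m³/s².
Semi-major axis a = (r_p + r_a)/2 = (529.70 + 2045.0)/2 = 1287.3 km = 1.287×10⁶ m.
By Kepler's third law T = 2π√(a³/μ) = 2π × 6.510×10³ = 4.090×10⁴ s.
= 11.36 h.

T ≈ 11.36 h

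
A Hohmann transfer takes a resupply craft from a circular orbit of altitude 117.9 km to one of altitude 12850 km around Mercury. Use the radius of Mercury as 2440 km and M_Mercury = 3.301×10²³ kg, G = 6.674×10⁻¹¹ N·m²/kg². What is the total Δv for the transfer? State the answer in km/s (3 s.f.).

μ = GM = 6.674×10⁻¹¹ × 3.301×10²³ = 2.203×10¹³ m³/s².
r₁ = 2440 + 117.9 = 2557.9 km = 2.5579×10⁶ m.
r₂ = 2440 + 12850 = 15290 km = 1.5290×10⁷ m.
Transfer ellipse a_t = (r₁ + r₂)/2 = 8.924×10⁶ m.
At r₁: circular v_c1 = √(μ/r₁) = 2935 m/s; transfer-periherm v_p = √[μ(2/r₁ − 1/a_t)] = 3841 m/s.
Δv₁ = v_p − v_c1 = 906.7 m/s.
At r₂: circular v_c2 = √(μ/r₂) = 1200 m/s; transfer-apoherm v_a = √[μ(2/r₂ − 1/a_t)] = 642.7 m/s.
Δv₂ = v_c2 − v_a = 557.7 m/s.
Total Δv = Δv₁ + Δv₂ = 1464 m/s = 1.464 km/s.

Δv_total ≈ 1.46 km/s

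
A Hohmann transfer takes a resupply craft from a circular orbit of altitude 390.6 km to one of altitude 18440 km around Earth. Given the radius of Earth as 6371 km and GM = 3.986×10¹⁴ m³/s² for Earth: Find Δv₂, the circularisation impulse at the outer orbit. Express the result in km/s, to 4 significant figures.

r₁ = 6371 + 390.6 = 6761.6 km = 6.7616×10⁶ m.
r₂ = 6371 + 18440 = 24811 km = 2.4811×10⁷ m.
Transfer ellipse a_t = (r₁ + r₂)/2 = 1.579×10⁷ m.
At r₁: circular v_c1 = √(μ/r₁) = 7678 m/s; transfer-perigee v_p = √[μ(2/r₁ − 1/a_t)] = 9626 m/s.
At r₂: circular v_c2 = √(μ/r₂) = 4008 m/s; transfer-apogee v_a = √[μ(2/r₂ − 1/a_t)] = 2623 m/s.
Δv₂ = v_c2 − v_a = 1385 m/s.
= 1.385 km/s.

Δv ≈ 1.385 km/s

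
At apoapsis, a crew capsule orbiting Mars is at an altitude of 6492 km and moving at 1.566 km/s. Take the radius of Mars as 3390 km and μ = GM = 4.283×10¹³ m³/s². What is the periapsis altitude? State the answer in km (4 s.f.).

periapsis altitude ≈ 508.7 km

r_a = 3390 + 6492 = 9882.0 km = 9.882×10⁶ m.
Specific energy ε = v²/2 − μ/r = -3.108×10⁶ J/kg, so a = −μ/(2ε) = 6.890×10⁶ m.
The apsides satisfy r_p + r_a = 2a, so the periapsis radius is 2a − r_a = 3.899×10⁶ m = 3898.7 km.
Periapsis altitude = 3898.7 − 3390 = 508.72 km.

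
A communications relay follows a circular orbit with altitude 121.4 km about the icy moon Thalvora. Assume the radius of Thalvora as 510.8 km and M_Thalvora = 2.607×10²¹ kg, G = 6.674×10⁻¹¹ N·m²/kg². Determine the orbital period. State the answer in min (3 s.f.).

μ = GM = 6.674×10⁻¹¹ × 2.607×10²¹ = 1.740×10¹¹ m³/s².
r = 510.8 + 121.4 = 632.20 km = 6.3220×10⁵ m.
Kepler's third law: T = 2π√(r³/μ) = 2π√((6.322×10⁵)³ / 1.740×10¹¹).
r³/μ = 1.452×10⁶ s², so T = 2π × 1.205×10³ = 7.572×10³ s.
Converting: 7.572×10³ s ÷ 60.00 = 126.2 min.

T ≈ 126 min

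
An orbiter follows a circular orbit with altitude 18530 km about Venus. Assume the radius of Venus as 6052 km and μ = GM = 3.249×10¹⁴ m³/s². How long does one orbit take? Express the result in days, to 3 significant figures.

r = 6052 + 18530 = 24582 km = 2.4582×10⁷ m.
Kepler's third law: T = 2π√(r³/μ) = 2π√((2.458×10⁷)³ / 3.249×10¹⁴).
r³/μ = 4.572×10⁷ s², so T = 2π × 6.762×10³ = 4.248×10⁴ s.
Converting: 4.248×10⁴ s ÷ 86400 = 0.4917 days.

T ≈ 0.492 days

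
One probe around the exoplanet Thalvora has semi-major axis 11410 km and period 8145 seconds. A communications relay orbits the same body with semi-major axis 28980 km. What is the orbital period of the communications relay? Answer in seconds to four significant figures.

T₂ ≈ 32970 seconds

Kepler's third law: T² ∝ a³, so T₂ = T₁ (a₂/a₁)^(3/2).
a₂/a₁ = 2.540, (a₂/a₁)^(3/2) = 4.048.
T₂ = 8145 × 4.048 = 32970 seconds.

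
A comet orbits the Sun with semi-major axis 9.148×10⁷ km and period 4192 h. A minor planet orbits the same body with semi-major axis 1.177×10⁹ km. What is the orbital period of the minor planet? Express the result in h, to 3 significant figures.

T₂ ≈ 1.93×10⁵ h

Kepler's third law: T² ∝ a³, so T₂ = T₁ (a₂/a₁)^(3/2).
a₂/a₁ = 12.87, (a₂/a₁)^(3/2) = 46.15.
T₂ = 4192 × 46.15 = 1.935×10⁵ h.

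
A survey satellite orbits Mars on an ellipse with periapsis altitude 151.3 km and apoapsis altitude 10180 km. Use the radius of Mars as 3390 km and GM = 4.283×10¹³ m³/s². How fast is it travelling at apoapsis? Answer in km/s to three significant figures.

v ≈ 1.14 km/s

r_p = 3390 + 151.3 = 3541.3 km = 3.5413×10⁶ m.
r_a = 3390 + 10180 = 13570 km = 1.3570×10⁷ m.
Semi-major axis a = (r_p + r_a)/2 = 8555.6 km = 8.556×10⁶ m.
Vis-viva: v² = μ(2/r − 1/a) = 4.283×10¹³ × (1.474×10⁻⁷ − 1.169×10⁻⁷) = 1.306×10⁶ m²/s².
v = 1143 m/s = 1.143 km/s.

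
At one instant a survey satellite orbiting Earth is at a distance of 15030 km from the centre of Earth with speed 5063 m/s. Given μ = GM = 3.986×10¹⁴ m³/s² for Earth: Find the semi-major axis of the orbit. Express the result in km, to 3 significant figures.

a ≈ 14500 km

r = 1.503×10⁷ m.
Vis-viva rearranged: 1/a = 2/r − v²/μ = 1.331×10⁻⁷ − 6.431×10⁻⁸ = 6.876×10⁻⁸ m⁻¹.
a = 1.454×10⁷ m = 14544 km.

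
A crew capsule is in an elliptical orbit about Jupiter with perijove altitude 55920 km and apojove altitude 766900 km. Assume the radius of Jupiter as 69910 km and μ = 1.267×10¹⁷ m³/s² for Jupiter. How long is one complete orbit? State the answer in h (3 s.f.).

r_p = 69910 + 55920 = 125830 km = 1.2583×10⁸ m.
r_a = 69910 + 766900 = 836810 km = 8.3681×10⁸ m.
Semi-major axis a = (r_p + r_a)/2 = (1.2583×10⁵ + 8.3681×10⁵)/2 = 4.8132×10⁵ km = 4.813×10⁸ m.
By Kepler's third law T = 2π√(a³/μ) = 2π × 2.967×10⁴ = 1.864×10⁵ s.
= 51.78 h.

T ≈ 51.8 h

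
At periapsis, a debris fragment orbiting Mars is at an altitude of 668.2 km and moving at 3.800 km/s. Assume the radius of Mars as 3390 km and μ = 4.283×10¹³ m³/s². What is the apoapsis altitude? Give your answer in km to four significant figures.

apoapsis altitude ≈ 5398 km

r_p = 3390 + 668.2 = 4058.2 km = 4.058×10⁶ m.
Specific energy ε = v²/2 − μ/r = -3.334×10⁶ J/kg, so a = −μ/(2ε) = 6.423×10⁶ m.
The apsides satisfy r_p + r_a = 2a, so the apoapsis radius is 2a − r_p = 8.788×10⁶ m = 8788.5 km.
Apoapsis altitude = 8788.5 − 3390 = 5398.5 km.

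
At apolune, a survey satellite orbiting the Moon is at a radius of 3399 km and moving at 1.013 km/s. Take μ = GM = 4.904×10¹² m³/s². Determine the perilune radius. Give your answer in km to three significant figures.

r_a = 3.399×10⁶ m.
Specific energy ε = v²/2 − μ/r = -9.297×10⁵ J/kg, so a = −μ/(2ε) = 2.637×10⁶ m.
The apsides satisfy r_p + r_a = 2a, so the perilune radius is 2a − r_a = 1.876×10⁶ m = 1875.9 km.

perilune radius ≈ 1880 km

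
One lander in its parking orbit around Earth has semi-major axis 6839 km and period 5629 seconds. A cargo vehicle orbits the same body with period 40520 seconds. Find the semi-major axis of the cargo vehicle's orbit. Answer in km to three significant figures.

Kepler's third law: a³ ∝ T², so a₂ = a₁ (T₂/T₁)^(2/3).
T₂/T₁ = 7.198, (T₂/T₁)^(2/3) = 3.728.
a₂ = 6839 × 3.728 = 25500 km.

a₂ ≈ 25500 km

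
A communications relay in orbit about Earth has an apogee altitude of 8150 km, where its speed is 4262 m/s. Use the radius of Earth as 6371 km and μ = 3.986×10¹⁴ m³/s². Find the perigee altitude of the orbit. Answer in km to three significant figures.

perigee altitude ≈ 809 km

r_a = 6371 + 8150 = 14521 km = 1.452×10⁷ m.
Specific energy ε = v²/2 − μ/r = -1.837×10⁷ J/kg, so a = −μ/(2ε) = 1.085×10⁷ m.
The apsides satisfy r_p + r_a = 2a, so the perigee radius is 2a − r_a = 7.180×10⁶ m = 7180.3 km.
Perigee altitude = 7180.3 − 6371 = 809.28 km.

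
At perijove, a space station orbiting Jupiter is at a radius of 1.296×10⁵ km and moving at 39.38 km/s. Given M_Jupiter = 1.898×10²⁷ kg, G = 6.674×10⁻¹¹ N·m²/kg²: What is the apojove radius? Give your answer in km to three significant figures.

μ = GM = 6.674×10⁻¹¹ × 1.898×10²⁷ = 1.267×10¹⁷ m³/s².
r_p = 1.296×10⁸ m.
Specific energy ε = v²/2 − μ/r = -2.020×10⁸ J/kg, so a = −μ/(2ε) = 3.135×10⁸ m.
The apsides satisfy r_p + r_a = 2a, so the apojove radius is 2a − r_p = 4.974×10⁸ m = 4.9743×10⁵ km.

apojove radius ≈ 4.97×10⁵ km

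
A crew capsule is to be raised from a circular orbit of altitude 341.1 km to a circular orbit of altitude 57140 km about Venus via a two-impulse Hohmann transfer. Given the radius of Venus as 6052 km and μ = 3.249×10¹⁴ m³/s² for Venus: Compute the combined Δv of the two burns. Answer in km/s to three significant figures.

r₁ = 6052 + 341.1 = 6393.1 km = 6.3931×10⁶ m.
r₂ = 6052 + 57140 = 63192 km = 6.3192×10⁷ m.
Transfer ellipse a_t = (r₁ + r₂)/2 = 3.479×10⁷ m.
At r₁: circular v_c1 = √(μ/r₁) = 7129 m/s; transfer-periapsis v_p = √[μ(2/r₁ − 1/a_t)] = 9607 m/s.
Δv₁ = v_p − v_c1 = 2479 m/s.
At r₂: circular v_c2 = √(μ/r₂) = 2267 m/s; transfer-apoapsis v_a = √[μ(2/r₂ − 1/a_t)] = 972.0 m/s.
Δv₂ = v_c2 − v_a = 1296 m/s.
Total Δv = Δv₁ + Δv₂ = 3774 m/s = 3.774 km/s.

Δv_total ≈ 3.77 km/s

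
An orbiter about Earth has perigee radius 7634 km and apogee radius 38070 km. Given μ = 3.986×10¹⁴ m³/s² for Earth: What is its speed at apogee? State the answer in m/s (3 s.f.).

Semi-major axis a = (r_p + r_a)/2 = 22852 km = 2.285×10⁷ m.
Vis-viva: v² = μ(2/r − 1/a) = 3.986×10¹⁴ × (5.253×10⁻⁸ − 4.376×10⁻⁸) = 3.498×10⁶ m²/s².
v = 1870 m/s.

v ≈ 1870 m/s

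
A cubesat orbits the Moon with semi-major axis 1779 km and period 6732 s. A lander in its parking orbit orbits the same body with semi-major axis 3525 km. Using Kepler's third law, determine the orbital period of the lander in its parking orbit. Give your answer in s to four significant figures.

Kepler's third law: T² ∝ a³, so T₂ = T₁ (a₂/a₁)^(3/2).
a₂/a₁ = 1.981, (a₂/a₁)^(3/2) = 2.789.
T₂ = 6732 × 2.789 = 18780 s.

T₂ ≈ 18780 s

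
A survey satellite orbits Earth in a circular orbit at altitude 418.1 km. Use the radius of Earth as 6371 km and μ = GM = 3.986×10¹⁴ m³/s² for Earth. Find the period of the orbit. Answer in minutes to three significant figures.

T ≈ 92.8 minutes

r = 6371 + 418.1 = 6789.1 km = 6.7891×10⁶ m.
Kepler's third law: T = 2π√(r³/μ) = 2π√((6.789×10⁶)³ / 3.986×10¹⁴).
r³/μ = 7.851×10⁵ s², so T = 2π × 8.860×10² = 5.567×10³ s.
Converting: 5.567×10³ s ÷ 60.00 = 92.79 minutes.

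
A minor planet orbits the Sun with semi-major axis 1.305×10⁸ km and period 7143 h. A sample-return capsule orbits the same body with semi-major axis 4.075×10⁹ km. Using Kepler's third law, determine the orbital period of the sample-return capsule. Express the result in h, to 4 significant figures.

Kepler's third law: T² ∝ a³, so T₂ = T₁ (a₂/a₁)^(3/2).
a₂/a₁ = 31.23, (a₂/a₁)^(3/2) = 174.5.
T₂ = 7143 × 174.5 = 1.246×10⁶ h.

T₂ ≈ 1.246×10⁶ h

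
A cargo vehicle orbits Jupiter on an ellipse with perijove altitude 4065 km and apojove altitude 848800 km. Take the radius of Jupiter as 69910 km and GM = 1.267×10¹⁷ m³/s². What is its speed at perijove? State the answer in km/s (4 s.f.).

v ≈ 56.30 km/s

r_p = 69910 + 4065 = 73975 km = 7.3975×10⁷ m.
r_a = 69910 + 848800 = 918710 km = 9.1871×10⁸ m.
Semi-major axis a = (r_p + r_a)/2 = 4.9634×10⁵ km = 4.963×10⁸ m.
Vis-viva: v² = μ(2/r − 1/a) = 1.267×10¹⁷ × (2.704×10⁻⁸ − 2.015×10⁻⁹) = 3.170×10⁹ m²/s².
v = 56300 m/s = 56.30 km/s.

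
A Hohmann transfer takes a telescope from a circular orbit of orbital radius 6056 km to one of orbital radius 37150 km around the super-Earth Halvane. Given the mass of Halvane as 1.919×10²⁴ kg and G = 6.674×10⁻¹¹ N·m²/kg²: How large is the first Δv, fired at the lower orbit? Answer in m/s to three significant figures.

Δv ≈ 1430 m/s

μ = GM = 6.674×10⁻¹¹ × 1.919×10²⁴ = 1.281×10¹⁴ m³/s².
r₁ = 6056 km = 6.056×10⁶ m.
r₂ = 37150 km = 3.715×10⁷ m.
Transfer ellipse a_t = (r₁ + r₂)/2 = 2.160×10⁷ m.
At r₁: circular v_c1 = √(μ/r₁) = 4599 m/s; transfer-periapsis v_p = √[μ(2/r₁ − 1/a_t)] = 6031 m/s.
Δv₁ = v_p − v_c1 = 1432 m/s.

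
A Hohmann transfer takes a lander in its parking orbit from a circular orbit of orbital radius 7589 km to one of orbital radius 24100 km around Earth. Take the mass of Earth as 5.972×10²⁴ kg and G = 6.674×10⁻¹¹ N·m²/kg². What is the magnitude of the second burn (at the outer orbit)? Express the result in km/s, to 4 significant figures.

μ = GM = 6.674×10⁻¹¹ × 5.972×10²⁴ = 3.986×10¹⁴ m³/s².
r₁ = 7589 km = 7.589×10⁶ m.
r₂ = 24100 km = 2.410×10⁷ m.
Transfer ellipse a_t = (r₁ + r₂)/2 = 1.584×10⁷ m.
At r₁: circular v_c1 = √(μ/r₁) = 7247 m/s; transfer-perigee v_p = √[μ(2/r₁ − 1/a_t)] = 8938 m/s.
At r₂: circular v_c2 = √(μ/r₂) = 4067 m/s; transfer-apogee v_a = √[μ(2/r₂ − 1/a_t)] = 2814 m/s.
Δv₂ = v_c2 − v_a = 1252 m/s.
= 1.252 km/s.

Δv ≈ 1.252 km/s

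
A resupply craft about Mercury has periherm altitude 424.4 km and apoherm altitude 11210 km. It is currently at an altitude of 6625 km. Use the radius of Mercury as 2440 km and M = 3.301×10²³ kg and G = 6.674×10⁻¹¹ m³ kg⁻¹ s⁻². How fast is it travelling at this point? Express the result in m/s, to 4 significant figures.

v ≈ 1481 m/s

μ = GM = 6.674×10⁻¹¹ × 3.301×10²³ = 2.203×10¹³ m³/s².
r_p = 2440 + 424.4 = 2864.4 km = 2.8644×10⁶ m.
r_a = 2440 + 11210 = 13650 km = 1.3650×10⁷ m.
r = 2440 + 6625 = 9065.0 km = 9.065×10⁶ m.
Semi-major axis a = (r_p + r_a)/2 = 8257.2 km = 8.257×10⁶ m.
Vis-viva: v² = μ(2/r − 1/a) = 2.203×10¹³ × (2.206×10⁻⁷ − 1.211×10⁻⁷) = 2.193×10⁶ m²/s².
v = 1481 m/s.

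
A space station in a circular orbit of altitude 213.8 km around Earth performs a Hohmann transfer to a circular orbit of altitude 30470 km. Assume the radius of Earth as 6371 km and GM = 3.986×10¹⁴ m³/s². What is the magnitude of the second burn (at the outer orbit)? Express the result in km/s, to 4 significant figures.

Δv ≈ 1.478 km/s

r₁ = 6371 + 213.8 = 6584.8 km = 6.5848×10⁶ m.
r₂ = 6371 + 30470 = 36841 km = 3.6841×10⁷ m.
Transfer ellipse a_t = (r₁ + r₂)/2 = 2.171×10⁷ m.
At r₁: circular v_c1 = √(μ/r₁) = 7780 m/s; transfer-perigee v_p = √[μ(2/r₁ − 1/a_t)] = 10130 m/s.
At r₂: circular v_c2 = √(μ/r₂) = 3289 m/s; transfer-apogee v_a = √[μ(2/r₂ − 1/a_t)] = 1811 m/s.
Δv₂ = v_c2 − v_a = 1478 m/s.
= 1.478 km/s.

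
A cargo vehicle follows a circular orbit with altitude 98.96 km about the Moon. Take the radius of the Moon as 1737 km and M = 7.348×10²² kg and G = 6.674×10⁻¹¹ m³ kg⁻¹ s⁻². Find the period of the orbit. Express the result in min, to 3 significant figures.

T ≈ 118 min

μ = GM = 6.674×10⁻¹¹ × 7.348×10²² = 4.904×10¹² m³/s².
r = 1737 + 98.96 = 1836.0 km = 1.8360×10⁶ m.
Kepler's third law: T = 2π√(r³/μ) = 2π√((1.836×10⁶)³ / 4.904×10¹²).
r³/μ = 1.262×10⁶ s², so T = 2π × 1.123×10³ = 7.058×10³ s.
Converting: 7.058×10³ s ÷ 60.00 = 117.6 min.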